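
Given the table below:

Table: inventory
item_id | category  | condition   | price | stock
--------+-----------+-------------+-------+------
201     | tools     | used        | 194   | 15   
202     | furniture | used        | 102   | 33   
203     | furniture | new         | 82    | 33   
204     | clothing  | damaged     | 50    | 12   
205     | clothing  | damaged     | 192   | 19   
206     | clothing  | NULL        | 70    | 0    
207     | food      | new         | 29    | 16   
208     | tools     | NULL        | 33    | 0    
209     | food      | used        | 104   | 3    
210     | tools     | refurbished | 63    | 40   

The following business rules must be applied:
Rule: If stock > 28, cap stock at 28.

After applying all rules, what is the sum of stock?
149

Step 1: 3 records have stock > 28
Step 2: These records originally summed to 106
Step 3: After capping: 3 × 28 = 84
Step 4: Unaffected records sum: 65
Step 5: Final sum = 84 + 65 = 149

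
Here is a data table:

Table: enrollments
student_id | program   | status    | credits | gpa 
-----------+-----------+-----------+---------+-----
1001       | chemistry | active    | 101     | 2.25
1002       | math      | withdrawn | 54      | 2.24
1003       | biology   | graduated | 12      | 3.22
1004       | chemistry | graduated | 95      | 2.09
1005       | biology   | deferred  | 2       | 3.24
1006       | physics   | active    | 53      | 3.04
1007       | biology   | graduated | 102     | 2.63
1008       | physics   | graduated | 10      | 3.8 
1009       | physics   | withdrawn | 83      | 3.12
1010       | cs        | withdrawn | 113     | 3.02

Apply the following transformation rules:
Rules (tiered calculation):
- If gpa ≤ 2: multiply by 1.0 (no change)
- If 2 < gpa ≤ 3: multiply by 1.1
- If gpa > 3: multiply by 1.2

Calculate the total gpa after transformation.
33.46

Step 1: Tier 1 (gpa ≤ 2): 0 records, sum = 0 × 1.0 = 0.0
Step 2: Tier 2 (2 < gpa ≤ 3): 4 records, sum = 9.21 × 1.1 = 10.13
Step 3: Tier 3 (gpa > 3): 6 records, sum = 19.44 × 1.2 = 23.33
Step 4: Final sum = 0.0 + 10.13 + 23.33 = 33.46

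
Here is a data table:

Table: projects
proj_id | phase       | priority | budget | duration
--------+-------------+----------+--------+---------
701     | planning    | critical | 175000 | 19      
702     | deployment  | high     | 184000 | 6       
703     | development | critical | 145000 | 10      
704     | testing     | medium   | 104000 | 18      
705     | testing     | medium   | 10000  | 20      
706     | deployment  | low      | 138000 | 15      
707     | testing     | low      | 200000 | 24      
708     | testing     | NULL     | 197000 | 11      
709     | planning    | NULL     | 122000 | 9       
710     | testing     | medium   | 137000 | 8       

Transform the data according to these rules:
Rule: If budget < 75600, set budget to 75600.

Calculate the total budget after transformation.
1477600

Step 1: 1 records have budget < 75600
Step 2: These records originally summed to 10000
Step 3: After setting to minimum: 1 × 75600 = 75600
Step 4: Unaffected records sum: 1402000
Step 5: Final sum = 75600 + 1402000 = 1477600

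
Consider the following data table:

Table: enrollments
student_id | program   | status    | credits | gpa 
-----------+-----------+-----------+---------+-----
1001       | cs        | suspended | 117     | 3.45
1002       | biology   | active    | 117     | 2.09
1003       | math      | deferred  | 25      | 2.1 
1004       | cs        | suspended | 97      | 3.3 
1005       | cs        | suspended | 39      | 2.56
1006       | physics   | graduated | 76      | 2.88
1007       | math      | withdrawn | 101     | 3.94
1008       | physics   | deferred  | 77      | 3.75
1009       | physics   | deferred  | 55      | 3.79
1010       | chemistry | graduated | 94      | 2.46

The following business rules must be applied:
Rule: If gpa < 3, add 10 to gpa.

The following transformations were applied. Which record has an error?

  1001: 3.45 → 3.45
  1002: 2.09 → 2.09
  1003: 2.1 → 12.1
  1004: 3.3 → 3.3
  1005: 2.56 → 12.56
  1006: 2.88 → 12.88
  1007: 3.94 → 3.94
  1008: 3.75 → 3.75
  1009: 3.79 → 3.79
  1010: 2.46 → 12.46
Record 1002 has an error. The correct transformed value should be 12.09, not 2.09.

Step 1: Check each record against the rule
Step 2: Record 1002 has gpa = 2.09
Step 3: Since 2.09 < 3, the bonus should have been applied
Step 4: Correct value = 12.09, but claimed value = 2.09
Conclusion: Record 1002 has the error.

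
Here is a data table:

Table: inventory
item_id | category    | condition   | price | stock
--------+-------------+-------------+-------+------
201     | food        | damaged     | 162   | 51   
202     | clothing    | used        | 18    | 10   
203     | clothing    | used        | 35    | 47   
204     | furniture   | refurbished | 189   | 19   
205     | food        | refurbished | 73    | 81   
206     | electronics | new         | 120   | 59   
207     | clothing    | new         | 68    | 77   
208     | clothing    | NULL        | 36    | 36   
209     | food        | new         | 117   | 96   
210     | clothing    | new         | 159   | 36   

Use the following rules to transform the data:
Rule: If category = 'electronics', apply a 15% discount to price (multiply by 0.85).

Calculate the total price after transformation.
959.0

Step 1: Records with category = 'electronics' have total price = 120
Step 2: Apply multiplier: 120 × 0.85 = 102.0
Step 3: Other records total: 857
Step 4: Final sum = 102.0 + 857 = 959.0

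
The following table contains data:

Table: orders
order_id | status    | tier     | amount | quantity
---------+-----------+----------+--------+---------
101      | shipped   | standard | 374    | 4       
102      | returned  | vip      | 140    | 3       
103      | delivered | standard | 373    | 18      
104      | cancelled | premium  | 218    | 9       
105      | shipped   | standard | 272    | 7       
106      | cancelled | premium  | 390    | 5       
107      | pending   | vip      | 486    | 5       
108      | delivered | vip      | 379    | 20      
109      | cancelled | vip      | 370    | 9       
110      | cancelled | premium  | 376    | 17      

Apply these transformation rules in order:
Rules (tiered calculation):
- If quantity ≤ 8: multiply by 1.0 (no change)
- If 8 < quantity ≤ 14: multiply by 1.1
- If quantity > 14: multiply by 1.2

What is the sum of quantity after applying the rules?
109.8

Step 1: Tier 1 (quantity ≤ 8): 5 records, sum = 24 × 1.0 = 24.0
Step 2: Tier 2 (8 < quantity ≤ 14): 2 records, sum = 18 × 1.1 = 19.8
Step 3: Tier 3 (quantity > 14): 3 records, sum = 55 × 1.2 = 66.0
Step 4: Final sum = 24.0 + 19.8 + 66.0 = 109.8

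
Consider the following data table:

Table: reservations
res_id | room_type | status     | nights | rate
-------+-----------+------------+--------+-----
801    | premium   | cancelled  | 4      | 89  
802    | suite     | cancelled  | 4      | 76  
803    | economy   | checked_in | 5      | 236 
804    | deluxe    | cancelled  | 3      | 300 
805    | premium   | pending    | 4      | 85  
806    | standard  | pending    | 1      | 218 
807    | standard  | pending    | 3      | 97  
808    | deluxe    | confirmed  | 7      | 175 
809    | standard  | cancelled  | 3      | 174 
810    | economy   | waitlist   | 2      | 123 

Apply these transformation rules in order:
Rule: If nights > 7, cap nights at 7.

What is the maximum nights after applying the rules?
7

Step 1: Original maximum nights = 7
Step 2: Check cap of 7 against maximum
Step 3: No records exceed the cap (max 7 <= cap 7), so no capping applies
Step 4: Maximum after transformation = 7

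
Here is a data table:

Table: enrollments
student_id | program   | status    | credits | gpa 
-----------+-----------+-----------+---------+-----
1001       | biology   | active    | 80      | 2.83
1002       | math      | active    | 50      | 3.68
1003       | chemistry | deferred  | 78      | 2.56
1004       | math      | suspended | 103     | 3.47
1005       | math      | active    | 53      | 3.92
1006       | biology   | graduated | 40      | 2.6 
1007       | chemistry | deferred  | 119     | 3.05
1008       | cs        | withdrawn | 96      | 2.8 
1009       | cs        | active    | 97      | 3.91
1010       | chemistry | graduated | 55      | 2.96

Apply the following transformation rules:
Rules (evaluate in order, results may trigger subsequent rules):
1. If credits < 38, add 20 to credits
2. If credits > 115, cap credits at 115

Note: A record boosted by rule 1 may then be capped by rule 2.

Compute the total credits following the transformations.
767

Step 1: Apply rule 1 to records with credits < 38
  - 0 records get bonus of 20
  - Of these, 0 records then exceed 115 and get capped
Step 2: Apply rule 2 to records with credits > 115
  - 1 records (original) are capped
Step 3: Calculate final sum = 767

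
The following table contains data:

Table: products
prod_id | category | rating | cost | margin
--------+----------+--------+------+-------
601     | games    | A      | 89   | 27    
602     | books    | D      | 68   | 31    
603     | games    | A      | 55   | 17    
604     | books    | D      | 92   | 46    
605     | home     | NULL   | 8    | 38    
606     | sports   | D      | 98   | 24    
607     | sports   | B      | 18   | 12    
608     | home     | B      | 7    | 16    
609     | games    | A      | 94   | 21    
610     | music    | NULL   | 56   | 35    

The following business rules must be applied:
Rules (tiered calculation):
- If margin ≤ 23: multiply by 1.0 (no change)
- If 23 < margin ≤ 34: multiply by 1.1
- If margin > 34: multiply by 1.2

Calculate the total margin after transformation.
299.0

Step 1: Tier 1 (margin ≤ 23): 4 records, sum = 66 × 1.0 = 66.0
Step 2: Tier 2 (23 < margin ≤ 34): 3 records, sum = 82 × 1.1 = 90.2
Step 3: Tier 3 (margin > 34): 3 records, sum = 119 × 1.2 = 142.8
Step 4: Final sum = 66.0 + 90.2 + 142.8 = 299.0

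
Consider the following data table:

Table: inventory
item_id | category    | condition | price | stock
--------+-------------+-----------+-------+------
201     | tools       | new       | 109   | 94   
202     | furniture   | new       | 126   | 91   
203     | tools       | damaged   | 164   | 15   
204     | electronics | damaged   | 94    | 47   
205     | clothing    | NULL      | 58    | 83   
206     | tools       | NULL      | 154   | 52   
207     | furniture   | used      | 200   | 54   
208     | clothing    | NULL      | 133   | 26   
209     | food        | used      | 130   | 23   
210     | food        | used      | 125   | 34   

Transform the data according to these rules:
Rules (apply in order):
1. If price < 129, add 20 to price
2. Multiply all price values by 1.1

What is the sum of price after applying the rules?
1532.3

Step 1: Apply Rule 1 - Add 20 to records with price < 129
  - 5 records affected: 512 + (5 × 20) = 612
  - Unaffected records: 781
  - Sum after Rule 1: 1393
Step 2: Apply Rule 2 - Multiply all by 1.1
  - 1393 × 1.1 = 1532.3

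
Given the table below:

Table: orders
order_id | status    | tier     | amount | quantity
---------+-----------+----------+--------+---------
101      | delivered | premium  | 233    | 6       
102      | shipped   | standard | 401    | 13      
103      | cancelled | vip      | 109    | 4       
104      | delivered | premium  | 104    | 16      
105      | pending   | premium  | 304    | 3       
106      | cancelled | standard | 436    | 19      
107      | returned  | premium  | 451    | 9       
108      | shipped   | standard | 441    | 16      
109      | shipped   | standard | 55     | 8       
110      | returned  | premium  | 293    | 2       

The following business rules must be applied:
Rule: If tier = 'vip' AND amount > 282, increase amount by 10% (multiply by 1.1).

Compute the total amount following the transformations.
2827

Step 1: Find records where tier = 'vip' AND amount > 282
Step 2: 0 records match, summing to 0
Step 3: After multiplier: 0 × 1.1 = 0.0
Step 4: Unaffected records sum: 2827
Step 5: Final sum = 0.0 + 2827 = 2827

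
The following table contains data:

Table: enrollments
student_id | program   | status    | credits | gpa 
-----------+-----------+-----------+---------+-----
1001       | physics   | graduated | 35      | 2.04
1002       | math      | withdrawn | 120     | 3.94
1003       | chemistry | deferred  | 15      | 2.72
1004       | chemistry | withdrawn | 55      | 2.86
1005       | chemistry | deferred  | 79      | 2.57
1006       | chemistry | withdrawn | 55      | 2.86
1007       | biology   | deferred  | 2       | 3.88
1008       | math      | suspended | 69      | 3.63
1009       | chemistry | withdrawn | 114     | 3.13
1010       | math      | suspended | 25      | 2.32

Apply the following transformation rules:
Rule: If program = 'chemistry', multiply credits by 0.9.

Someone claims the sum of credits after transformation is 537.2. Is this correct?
Yes, the result is correct.

Step 1: Calculate the correct sum after transformation
Step 2: Apply multiplier 0.9 to records where program = 'chemistry'
Step 3: Correct result = 537.2
Step 4: Claimed result = 537.2
Step 5: 537.2 = 537.2 ✓
Conclusion: The claimed result is correct.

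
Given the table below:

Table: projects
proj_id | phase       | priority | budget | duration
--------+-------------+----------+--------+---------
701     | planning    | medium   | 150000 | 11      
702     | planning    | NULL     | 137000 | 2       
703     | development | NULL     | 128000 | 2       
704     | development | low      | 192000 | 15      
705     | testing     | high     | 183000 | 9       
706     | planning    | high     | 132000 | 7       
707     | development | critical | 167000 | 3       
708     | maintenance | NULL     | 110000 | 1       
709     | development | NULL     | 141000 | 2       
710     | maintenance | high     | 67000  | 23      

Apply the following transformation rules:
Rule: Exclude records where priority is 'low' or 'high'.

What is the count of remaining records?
6

Step 1: Count records to exclude
  - 1 (low) + 3 (high) = 4 records
Step 2: Total records: 10
Step 3: Remaining = 10 - 4 = 6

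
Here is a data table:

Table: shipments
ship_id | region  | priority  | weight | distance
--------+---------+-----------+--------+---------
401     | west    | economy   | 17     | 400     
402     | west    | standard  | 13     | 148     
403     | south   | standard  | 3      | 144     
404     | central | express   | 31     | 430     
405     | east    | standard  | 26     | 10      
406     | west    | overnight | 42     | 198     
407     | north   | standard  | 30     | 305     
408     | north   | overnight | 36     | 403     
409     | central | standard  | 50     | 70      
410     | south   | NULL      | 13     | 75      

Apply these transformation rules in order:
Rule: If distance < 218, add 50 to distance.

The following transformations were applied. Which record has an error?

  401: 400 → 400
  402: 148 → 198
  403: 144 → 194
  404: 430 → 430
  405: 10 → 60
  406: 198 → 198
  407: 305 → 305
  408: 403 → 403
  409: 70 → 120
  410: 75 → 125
Record 406 has an error. The correct transformed value should be 248, not 198.

Step 1: Check each record against the rule
Step 2: Record 406 has distance = 198
Step 3: Since 198 < 218, the bonus should have been applied
Step 4: Correct value = 248, but claimed value = 198
Conclusion: Record 406 has the error.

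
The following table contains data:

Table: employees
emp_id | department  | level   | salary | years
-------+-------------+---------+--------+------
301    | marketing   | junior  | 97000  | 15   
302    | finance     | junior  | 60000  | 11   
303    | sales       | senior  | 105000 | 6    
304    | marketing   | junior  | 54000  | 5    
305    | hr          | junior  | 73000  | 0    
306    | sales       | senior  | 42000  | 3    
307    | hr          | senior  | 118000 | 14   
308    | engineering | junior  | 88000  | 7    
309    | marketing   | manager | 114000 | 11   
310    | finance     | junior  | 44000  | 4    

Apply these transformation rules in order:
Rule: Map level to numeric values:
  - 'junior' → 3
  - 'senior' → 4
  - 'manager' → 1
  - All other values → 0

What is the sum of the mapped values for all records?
31

Step 1: Apply mapping to each record
Step 2: Count by status:
  'junior': 6 records × 3 = 18
  'senior': 3 records × 4 = 12
  'manager': 1 records × 1 = 1
Step 3: Sum all mapped values = 31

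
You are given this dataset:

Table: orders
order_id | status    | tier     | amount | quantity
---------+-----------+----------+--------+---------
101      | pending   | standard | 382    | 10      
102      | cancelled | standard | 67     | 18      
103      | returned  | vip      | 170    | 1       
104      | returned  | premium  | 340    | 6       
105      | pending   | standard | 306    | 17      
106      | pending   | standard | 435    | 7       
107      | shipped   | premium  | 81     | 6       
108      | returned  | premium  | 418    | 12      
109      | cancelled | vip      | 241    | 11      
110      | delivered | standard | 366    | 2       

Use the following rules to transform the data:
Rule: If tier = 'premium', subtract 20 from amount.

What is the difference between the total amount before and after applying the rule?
60

Step 1: Original sum of amount = 2806
Step 2: 3 records have tier = 'premium'
Step 3: Each affected record changes by -20
Step 4: Total change = 3 × -20 = -60
Step 5: New sum = 2806 + -60 = 2746
Step 6: Difference = |2746 - 2806| = 60
        (Sum decreased by 60)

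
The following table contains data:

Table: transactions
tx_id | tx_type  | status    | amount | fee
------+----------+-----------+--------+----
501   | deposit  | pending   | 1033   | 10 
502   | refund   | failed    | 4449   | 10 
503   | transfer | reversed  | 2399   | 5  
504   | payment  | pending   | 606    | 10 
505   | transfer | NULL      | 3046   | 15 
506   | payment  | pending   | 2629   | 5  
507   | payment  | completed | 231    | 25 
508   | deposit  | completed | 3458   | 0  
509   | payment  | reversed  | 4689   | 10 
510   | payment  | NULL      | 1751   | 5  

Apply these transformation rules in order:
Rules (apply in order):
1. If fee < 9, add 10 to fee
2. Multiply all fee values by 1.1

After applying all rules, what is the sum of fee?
148.5

Step 1: Apply Rule 1 - Add 10 to records with fee < 9
  - 4 records affected: 15 + (4 × 10) = 55
  - Unaffected records: 80
  - Sum after Rule 1: 135
Step 2: Apply Rule 2 - Multiply all by 1.1
  - 135 × 1.1 = 148.5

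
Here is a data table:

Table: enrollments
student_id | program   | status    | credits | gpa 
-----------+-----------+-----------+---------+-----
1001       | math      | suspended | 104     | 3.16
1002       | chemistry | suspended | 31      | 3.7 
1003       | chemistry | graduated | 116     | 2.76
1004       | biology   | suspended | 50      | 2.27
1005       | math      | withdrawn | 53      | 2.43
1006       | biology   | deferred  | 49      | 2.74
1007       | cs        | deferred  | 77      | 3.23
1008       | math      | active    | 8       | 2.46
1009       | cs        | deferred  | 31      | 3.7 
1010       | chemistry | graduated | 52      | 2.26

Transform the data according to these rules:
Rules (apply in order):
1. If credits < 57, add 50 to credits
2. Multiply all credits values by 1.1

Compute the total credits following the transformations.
1013.1

Step 1: Apply Rule 1 - Add 50 to records with credits < 57
  - 7 records affected: 274 + (7 × 50) = 624
  - Unaffected records: 297
  - Sum after Rule 1: 921
Step 2: Apply Rule 2 - Multiply all by 1.1
  - 921 × 1.1 = 1013.1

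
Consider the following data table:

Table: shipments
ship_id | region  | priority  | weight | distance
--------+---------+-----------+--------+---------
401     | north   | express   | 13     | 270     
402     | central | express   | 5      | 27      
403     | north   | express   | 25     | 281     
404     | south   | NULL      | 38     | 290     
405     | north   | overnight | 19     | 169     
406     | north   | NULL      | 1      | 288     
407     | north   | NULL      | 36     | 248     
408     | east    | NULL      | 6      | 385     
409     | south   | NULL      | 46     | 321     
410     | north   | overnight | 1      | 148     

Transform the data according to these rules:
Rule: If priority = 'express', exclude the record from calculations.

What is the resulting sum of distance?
1849

Step 1: Identify records where priority = 'express'
Step 2: The excluded records sum to 578
Step 3: Original total distance = 2427
Step 4: Remaining total = 2427 - 578 = 1849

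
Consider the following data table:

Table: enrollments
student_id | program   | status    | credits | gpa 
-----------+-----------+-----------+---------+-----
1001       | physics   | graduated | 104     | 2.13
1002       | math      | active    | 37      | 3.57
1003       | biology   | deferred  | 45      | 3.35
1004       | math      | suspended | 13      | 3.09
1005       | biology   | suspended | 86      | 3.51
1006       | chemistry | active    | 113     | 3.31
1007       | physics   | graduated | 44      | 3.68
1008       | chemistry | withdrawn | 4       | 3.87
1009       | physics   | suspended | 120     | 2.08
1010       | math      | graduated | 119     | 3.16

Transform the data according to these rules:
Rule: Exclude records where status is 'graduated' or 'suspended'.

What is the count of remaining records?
4

Step 1: Count records to exclude
  - 3 (graduated) + 3 (suspended) = 6 records
Step 2: Total records: 10
Step 3: Remaining = 10 - 6 = 4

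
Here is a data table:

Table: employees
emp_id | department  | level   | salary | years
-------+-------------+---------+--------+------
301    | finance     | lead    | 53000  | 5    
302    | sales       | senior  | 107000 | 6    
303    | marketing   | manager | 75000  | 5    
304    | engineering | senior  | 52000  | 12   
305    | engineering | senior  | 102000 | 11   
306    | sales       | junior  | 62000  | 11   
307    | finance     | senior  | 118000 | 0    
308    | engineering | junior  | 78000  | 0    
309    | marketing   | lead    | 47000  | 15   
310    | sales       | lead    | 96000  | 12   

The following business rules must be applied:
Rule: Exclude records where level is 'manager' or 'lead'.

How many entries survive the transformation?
6

Step 1: Count records to exclude
  - 1 (manager) + 3 (lead) = 4 records
Step 2: Total records: 10
Step 3: Remaining = 10 - 4 = 6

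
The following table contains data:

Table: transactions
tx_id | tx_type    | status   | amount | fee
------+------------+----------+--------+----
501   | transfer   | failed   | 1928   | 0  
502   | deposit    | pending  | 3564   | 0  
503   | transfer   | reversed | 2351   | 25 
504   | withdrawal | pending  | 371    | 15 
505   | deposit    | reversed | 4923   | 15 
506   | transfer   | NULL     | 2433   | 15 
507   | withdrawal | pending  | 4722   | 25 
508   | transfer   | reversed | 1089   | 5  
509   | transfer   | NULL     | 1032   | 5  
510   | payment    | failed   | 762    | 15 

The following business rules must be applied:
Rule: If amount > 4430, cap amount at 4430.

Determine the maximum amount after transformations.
4430

Step 1: Original maximum amount = 4923
Step 2: Apply cap at 4430
Step 3: 2 records had amount > 4430 and were capped
Step 4: Maximum after transformation = 4430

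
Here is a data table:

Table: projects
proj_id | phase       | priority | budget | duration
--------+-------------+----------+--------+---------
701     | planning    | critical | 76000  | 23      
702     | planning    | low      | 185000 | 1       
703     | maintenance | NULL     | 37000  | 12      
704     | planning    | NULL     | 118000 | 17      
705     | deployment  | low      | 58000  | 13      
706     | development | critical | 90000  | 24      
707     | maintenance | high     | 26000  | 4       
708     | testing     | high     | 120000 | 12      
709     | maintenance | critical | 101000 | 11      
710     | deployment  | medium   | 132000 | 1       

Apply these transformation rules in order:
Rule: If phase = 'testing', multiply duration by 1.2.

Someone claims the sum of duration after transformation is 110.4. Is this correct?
No, the correct result is 120.4.

Step 1: Calculate the correct sum after transformation
Step 2: Apply multiplier 1.2 to records where phase = 'testing'
Step 3: Correct result = 120.4
Step 4: Claimed result = 110.4
Step 5: 120.4 ≠ 110.4
Conclusion: The claimed result is incorrect. The correct answer is 120.4.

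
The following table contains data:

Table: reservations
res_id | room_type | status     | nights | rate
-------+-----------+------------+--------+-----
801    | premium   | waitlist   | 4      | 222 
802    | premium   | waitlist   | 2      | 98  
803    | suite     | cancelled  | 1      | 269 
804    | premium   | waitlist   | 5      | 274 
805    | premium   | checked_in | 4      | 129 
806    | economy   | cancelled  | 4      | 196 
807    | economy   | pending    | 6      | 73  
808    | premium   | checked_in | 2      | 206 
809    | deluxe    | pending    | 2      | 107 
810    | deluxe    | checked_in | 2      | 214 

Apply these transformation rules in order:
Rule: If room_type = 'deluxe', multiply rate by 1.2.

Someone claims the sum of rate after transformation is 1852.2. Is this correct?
Yes, the result is correct.

Step 1: Calculate the correct sum after transformation
Step 2: Apply multiplier 1.2 to records where room_type = 'deluxe'
Step 3: Correct result = 1852.2
Step 4: Claimed result = 1852.2
Step 5: 1852.2 = 1852.2 ✓
Conclusion: The claimed result is correct.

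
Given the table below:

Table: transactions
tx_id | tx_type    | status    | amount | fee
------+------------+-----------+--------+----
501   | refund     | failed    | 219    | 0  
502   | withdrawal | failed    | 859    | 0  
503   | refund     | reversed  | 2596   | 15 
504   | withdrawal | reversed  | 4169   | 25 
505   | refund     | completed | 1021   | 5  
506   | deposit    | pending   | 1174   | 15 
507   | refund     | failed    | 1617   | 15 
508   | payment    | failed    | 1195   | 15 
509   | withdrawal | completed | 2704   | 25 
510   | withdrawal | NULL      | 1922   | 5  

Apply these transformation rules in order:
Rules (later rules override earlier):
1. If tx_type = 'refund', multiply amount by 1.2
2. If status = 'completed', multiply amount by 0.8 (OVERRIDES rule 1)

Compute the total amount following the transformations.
17617.4

Step 1: Rule 2 takes priority for records with status = 'completed'
  - 2 records: 3725 × 0.8 = 2980.0
Step 2: Rule 1 applies to remaining records with tx_type = 'refund'
  - 3 records: 4432 × 1.2 = 5318.4
Step 3: Other records unchanged: 9319
Step 4: Final sum = 2980.0 + 5318.4 + 9319 = 17617.4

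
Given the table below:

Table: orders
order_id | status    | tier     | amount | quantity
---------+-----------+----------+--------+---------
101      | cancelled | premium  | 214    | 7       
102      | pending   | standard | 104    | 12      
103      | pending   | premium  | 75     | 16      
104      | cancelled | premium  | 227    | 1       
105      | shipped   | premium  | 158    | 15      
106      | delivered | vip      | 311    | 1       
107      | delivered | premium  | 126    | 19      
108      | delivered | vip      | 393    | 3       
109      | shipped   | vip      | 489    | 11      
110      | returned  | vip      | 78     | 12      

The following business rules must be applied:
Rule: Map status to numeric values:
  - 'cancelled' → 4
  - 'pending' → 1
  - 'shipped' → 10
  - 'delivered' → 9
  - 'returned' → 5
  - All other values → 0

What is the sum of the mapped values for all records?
62

Step 1: Apply mapping to each record
Step 2: Count by status:
  'cancelled': 2 records × 4 = 8
  'pending': 2 records × 1 = 2
  'shipped': 2 records × 10 = 20
  'delivered': 3 records × 9 = 27
  'returned': 1 records × 5 = 5
Step 3: Sum all mapped values = 62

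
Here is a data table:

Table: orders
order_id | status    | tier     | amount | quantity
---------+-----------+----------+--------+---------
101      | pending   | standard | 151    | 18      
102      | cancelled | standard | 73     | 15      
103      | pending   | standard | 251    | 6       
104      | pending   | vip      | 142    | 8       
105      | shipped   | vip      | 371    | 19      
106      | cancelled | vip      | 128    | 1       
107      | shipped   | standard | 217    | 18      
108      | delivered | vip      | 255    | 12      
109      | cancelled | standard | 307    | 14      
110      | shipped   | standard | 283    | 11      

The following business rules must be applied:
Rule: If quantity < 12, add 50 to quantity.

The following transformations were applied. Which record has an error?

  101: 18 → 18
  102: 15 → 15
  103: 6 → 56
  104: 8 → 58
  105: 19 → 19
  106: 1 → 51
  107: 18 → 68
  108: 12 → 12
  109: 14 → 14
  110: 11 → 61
Record 107 has an error. The correct transformed value should be 18, not 68.

Step 1: Check each record against the rule
Step 2: Record 107 has quantity = 18
Step 3: Since 18 >= 12, the bonus should not have been applied
Step 4: Correct value = 18, but claimed value = 68
Conclusion: Record 107 has the error.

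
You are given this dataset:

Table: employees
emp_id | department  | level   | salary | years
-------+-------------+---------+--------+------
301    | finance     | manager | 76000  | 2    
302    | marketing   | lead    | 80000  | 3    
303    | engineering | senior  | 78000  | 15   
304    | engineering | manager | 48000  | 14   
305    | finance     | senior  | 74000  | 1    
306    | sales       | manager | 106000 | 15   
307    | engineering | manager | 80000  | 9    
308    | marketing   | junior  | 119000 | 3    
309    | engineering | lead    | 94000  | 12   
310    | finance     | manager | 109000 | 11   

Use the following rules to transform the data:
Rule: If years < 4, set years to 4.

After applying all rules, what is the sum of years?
92

Step 1: 4 records have years < 4
Step 2: These records originally summed to 9
Step 3: After setting to minimum: 4 × 4 = 16
Step 4: Unaffected records sum: 76
Step 5: Final sum = 16 + 76 = 92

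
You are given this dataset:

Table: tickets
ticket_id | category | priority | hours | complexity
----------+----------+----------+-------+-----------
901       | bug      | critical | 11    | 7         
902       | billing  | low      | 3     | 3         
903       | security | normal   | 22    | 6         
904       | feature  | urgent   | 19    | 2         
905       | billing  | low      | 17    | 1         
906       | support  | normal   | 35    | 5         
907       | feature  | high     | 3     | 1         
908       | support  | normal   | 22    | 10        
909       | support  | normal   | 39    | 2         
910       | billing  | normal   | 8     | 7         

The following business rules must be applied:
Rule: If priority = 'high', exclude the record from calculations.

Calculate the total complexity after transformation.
43

Step 1: Identify records where priority = 'high'
Step 2: The excluded records sum to 1
Step 3: Original total complexity = 44
Step 4: Remaining total = 44 - 1 = 43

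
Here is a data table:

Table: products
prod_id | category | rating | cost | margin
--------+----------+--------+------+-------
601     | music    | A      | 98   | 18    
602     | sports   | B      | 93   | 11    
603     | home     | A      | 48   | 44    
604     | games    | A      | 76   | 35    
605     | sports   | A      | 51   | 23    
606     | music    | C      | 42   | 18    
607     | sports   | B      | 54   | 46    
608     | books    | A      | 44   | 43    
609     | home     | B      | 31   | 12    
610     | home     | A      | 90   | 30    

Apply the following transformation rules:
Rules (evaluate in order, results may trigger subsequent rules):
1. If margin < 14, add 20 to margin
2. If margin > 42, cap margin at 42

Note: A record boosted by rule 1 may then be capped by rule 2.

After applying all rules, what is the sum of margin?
313

Step 1: Apply rule 1 to records with margin < 14
  - 2 records get bonus of 20
  - Of these, 0 records then exceed 42 and get capped
Step 2: Apply rule 2 to records with margin > 42
  - 3 records (original) are capped
Step 3: Calculate final sum = 313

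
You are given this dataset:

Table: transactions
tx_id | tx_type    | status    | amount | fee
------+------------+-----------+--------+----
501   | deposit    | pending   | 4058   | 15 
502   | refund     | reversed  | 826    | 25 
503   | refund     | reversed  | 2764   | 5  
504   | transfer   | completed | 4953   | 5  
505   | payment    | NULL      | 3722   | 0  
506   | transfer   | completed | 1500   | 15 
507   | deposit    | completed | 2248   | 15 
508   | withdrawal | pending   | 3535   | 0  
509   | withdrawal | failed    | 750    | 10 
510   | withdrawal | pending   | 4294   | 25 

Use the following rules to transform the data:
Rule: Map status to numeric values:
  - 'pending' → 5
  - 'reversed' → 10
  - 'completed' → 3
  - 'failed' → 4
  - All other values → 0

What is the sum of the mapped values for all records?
48

Step 1: Apply mapping to each record
Step 2: Count by status:
  'pending': 3 records × 5 = 15
  'reversed': 2 records × 10 = 20
  'completed': 3 records × 3 = 9
  'failed': 1 records × 4 = 4
Step 3: Sum all mapped values = 48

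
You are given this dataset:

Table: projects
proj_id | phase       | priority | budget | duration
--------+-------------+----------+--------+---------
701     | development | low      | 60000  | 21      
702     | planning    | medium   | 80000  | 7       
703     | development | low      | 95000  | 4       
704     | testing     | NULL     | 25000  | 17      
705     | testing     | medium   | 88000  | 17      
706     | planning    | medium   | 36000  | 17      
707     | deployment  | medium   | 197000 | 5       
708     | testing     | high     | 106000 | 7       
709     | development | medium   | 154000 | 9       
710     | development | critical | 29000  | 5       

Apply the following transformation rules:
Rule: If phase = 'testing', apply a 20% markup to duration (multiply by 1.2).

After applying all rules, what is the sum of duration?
117.2

Step 1: Records with phase = 'testing' have total duration = 41
Step 2: Apply multiplier: 41 × 1.2 = 49.2
Step 3: Other records total: 68
Step 4: Final sum = 49.2 + 68 = 117.2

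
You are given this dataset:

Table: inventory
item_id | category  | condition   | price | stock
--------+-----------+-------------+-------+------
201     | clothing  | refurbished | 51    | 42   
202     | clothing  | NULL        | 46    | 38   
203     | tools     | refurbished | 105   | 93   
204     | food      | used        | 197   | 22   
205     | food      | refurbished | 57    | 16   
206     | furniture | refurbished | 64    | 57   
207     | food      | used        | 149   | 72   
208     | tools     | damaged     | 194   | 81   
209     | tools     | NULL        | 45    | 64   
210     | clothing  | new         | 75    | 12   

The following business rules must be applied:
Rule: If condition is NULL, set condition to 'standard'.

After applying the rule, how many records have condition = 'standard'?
2

Step 1: Count records where condition IS NULL
Step 2: Found 2 records with NULL condition
Step 3: These records will have condition set to 'standard'
Step 4: Records already having condition = 'standard': 0
Step 5: Answer: 2 + 0 = 2 records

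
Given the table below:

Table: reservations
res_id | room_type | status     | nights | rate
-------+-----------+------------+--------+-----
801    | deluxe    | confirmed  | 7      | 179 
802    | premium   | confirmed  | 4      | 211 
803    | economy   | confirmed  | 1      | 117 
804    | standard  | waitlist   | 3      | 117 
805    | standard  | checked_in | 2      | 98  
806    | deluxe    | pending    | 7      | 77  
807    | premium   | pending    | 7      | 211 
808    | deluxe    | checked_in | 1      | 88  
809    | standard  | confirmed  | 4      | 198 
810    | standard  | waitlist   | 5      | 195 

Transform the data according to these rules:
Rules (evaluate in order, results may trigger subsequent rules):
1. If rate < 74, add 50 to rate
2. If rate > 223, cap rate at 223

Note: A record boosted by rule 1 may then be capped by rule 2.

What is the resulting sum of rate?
1491

Step 1: Apply rule 1 to records with rate < 74
  - 0 records get bonus of 50
  - Of these, 0 records then exceed 223 and get capped
Step 2: Apply rule 2 to records with rate > 223
  - 0 records (original) are capped
Step 3: Calculate final sum = 1491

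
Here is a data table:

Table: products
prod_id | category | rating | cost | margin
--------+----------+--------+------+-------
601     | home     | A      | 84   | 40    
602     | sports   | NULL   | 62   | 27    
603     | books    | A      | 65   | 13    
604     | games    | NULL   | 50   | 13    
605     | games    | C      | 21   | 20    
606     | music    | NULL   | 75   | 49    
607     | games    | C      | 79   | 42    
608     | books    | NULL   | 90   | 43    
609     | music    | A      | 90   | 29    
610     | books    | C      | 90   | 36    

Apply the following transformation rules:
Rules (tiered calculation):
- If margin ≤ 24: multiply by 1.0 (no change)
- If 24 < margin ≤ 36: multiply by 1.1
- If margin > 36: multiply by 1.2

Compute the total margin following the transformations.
356.0

Step 1: Tier 1 (margin ≤ 24): 3 records, sum = 46 × 1.0 = 46.0
Step 2: Tier 2 (24 < margin ≤ 36): 3 records, sum = 92 × 1.1 = 101.2
Step 3: Tier 3 (margin > 36): 4 records, sum = 174 × 1.2 = 208.8
Step 4: Final sum = 46.0 + 101.2 + 208.8 = 356.0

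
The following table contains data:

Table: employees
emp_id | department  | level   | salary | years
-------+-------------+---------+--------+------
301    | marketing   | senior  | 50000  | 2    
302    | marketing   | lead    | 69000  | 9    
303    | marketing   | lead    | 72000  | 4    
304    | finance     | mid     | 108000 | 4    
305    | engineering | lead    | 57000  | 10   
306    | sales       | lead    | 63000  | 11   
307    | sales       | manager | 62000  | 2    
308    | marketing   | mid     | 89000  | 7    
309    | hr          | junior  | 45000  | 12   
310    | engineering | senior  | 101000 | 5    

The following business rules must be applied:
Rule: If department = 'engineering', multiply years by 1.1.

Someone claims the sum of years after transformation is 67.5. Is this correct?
Yes, the result is correct.

Step 1: Calculate the correct sum after transformation
Step 2: Apply multiplier 1.1 to records where department = 'engineering'
Step 3: Correct result = 67.5
Step 4: Claimed result = 67.5
Step 5: 67.5 = 67.5 ✓
Conclusion: The claimed result is correct.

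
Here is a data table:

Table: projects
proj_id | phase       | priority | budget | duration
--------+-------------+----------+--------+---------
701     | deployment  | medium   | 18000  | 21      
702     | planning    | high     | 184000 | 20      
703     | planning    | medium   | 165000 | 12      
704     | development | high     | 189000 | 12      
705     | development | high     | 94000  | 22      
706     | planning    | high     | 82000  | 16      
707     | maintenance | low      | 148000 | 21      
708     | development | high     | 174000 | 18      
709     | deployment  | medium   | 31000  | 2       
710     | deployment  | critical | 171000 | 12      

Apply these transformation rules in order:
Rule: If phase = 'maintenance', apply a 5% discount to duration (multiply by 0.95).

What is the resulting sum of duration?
154.95

Step 1: Records with phase = 'maintenance' have total duration = 21
Step 2: Apply multiplier: 21 × 0.95 = 19.95
Step 3: Other records total: 135
Step 4: Final sum = 19.95 + 135 = 154.95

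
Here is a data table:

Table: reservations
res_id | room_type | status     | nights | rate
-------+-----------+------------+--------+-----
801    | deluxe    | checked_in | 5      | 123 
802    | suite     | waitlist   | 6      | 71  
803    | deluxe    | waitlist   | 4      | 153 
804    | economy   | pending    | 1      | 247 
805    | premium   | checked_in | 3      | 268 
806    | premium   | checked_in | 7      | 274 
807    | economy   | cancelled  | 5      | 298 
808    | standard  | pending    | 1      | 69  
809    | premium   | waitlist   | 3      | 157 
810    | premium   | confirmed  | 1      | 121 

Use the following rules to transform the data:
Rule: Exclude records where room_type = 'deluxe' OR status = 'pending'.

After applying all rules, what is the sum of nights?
25

Step 1: Find records where room_type = 'deluxe' OR status = 'pending'
Step 2: 4 records match, summing to 11
Step 3: Original sum: 36
Step 4: Remaining sum = 36 - 11 = 25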